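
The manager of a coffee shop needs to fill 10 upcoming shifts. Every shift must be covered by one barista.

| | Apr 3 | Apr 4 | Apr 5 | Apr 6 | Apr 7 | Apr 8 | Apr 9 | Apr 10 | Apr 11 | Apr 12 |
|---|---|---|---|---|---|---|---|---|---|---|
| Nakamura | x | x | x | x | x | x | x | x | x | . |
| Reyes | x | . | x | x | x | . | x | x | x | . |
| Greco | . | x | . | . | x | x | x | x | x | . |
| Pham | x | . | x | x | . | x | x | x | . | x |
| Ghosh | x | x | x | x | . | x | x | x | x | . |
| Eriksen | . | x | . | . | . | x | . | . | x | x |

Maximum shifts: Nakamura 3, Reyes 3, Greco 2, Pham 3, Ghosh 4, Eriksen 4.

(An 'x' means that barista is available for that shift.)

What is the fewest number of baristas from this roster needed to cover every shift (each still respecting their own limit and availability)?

3

10 slots to fill and no one can take more than 4, so at least ⌈10/4⌉ = 3 baristas are needed.
Nakamura, Reyes, and Eriksen alone can cover everything: Apr 3→Nakamura, Apr 4→Eriksen, Apr 5→Nakamura, Apr 6→Nakamura, Apr 7→Reyes, Apr 8→Eriksen, Apr 9→Reyes, Apr 10→Reyes, Apr 11→Eriksen, Apr 12→Eriksen.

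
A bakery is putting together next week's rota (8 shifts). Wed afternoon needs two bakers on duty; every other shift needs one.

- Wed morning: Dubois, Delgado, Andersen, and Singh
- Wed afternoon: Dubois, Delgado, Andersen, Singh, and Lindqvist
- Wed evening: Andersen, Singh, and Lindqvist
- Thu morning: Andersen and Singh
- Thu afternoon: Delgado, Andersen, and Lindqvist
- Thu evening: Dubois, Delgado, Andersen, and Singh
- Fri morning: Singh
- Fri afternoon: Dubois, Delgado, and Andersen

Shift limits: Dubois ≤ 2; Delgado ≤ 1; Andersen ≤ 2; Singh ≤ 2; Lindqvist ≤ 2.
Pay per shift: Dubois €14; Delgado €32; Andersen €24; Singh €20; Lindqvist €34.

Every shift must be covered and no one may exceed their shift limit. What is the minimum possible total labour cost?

€216

Fri morning can only be covered by Singh, so that assignment is forced.
Picking the cheapest available baker for each shift independently would cost €160, but that ignores the shift limits.
An optimal schedule: Wed morning→Dubois, Wed afternoon→Singh+Lindqvist, Wed evening→Andersen, Thu morning→Andersen, Thu afternoon→Lindqvist, Thu evening→Delgado, Fri morning→Singh, Fri afternoon→Dubois.
Total: 14 + 20 + 34 + 24 + 24 + 34 + 32 + 20 + 14 = €216.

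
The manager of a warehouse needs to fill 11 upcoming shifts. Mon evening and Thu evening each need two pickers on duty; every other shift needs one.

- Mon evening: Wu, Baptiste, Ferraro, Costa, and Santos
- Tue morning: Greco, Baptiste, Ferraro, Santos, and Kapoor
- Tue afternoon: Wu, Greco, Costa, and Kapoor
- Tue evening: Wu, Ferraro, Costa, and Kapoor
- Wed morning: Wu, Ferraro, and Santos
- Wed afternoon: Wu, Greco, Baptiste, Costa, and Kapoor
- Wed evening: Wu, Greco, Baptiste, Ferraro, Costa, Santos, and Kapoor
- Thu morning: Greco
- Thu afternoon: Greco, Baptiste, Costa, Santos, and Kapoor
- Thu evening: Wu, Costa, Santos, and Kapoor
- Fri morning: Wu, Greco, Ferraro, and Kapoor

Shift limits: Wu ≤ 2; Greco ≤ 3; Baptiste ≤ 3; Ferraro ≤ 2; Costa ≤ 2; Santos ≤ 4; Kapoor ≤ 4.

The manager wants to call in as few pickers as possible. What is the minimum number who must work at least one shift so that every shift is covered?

4

13 slots to fill and no one can take more than 4, so at least ⌈13/4⌉ = 4 pickers are needed.
Wu, Greco, Santos, and Kapoor alone can cover everything: Mon evening→Wu+Santos, Tue morning→Greco, Tue afternoon→Greco, Tue evening→Wu, Wed morning→Santos, Wed afternoon→Kapoor, Wed evening→Kapoor, Thu morning→Greco, Thu afternoon→Santos, Thu evening→Santos+Kapoor, Fri morning→Kapoor.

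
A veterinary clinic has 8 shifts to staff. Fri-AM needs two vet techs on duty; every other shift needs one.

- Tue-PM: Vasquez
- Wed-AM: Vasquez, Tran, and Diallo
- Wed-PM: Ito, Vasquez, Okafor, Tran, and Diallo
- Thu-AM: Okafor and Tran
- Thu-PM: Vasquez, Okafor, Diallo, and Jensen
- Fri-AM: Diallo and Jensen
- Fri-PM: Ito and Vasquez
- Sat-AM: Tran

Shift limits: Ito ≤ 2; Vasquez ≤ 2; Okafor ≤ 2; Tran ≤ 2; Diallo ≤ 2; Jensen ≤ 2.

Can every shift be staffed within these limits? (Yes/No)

Tue-PM can only be covered by Vasquez, so that assignment is forced.
Fri-AM can only be covered by Diallo and Jensen, so that assignment is forced.
Sat-AM can only be covered by Tran, so that assignment is forced.
One valid schedule: Tue-PM→Vasquez, Wed-AM→Vasquez, Wed-PM→Ito, Thu-AM→Okafor, Thu-PM→Okafor, Fri-AM→Diallo+Jensen, Fri-PM→Ito, Sat-AM→Tran.
Loads: Ito 2/2, Vasquez 2/2, Okafor 2/2, Tran 1/2, Diallo 1/2, Jensen 1/2 — all within limits.

Yes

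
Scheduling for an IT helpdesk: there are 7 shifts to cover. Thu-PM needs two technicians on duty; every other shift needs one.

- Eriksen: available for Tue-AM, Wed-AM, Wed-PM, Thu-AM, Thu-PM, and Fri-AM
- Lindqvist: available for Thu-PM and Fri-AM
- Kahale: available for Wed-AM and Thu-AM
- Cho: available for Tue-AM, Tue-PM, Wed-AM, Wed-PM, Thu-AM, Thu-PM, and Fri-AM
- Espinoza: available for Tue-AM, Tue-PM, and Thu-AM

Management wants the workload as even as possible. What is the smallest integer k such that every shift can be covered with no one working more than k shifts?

With 5 technicians and 8 worker-slots to fill, someone must work at least ⌈8/5⌉ = 2 shifts, so k ≥ 2.
k = 2 works: Tue-AM→Eriksen, Tue-PM→Cho, Wed-AM→Kahale, Wed-PM→Eriksen, Thu-AM→Kahale, Thu-PM→Lindqvist+Cho, Fri-AM→Lindqvist.
Loads: Eriksen 2, Lindqvist 2, Kahale 2, Cho 2, Espinoza 0 — all ≤ 2.

2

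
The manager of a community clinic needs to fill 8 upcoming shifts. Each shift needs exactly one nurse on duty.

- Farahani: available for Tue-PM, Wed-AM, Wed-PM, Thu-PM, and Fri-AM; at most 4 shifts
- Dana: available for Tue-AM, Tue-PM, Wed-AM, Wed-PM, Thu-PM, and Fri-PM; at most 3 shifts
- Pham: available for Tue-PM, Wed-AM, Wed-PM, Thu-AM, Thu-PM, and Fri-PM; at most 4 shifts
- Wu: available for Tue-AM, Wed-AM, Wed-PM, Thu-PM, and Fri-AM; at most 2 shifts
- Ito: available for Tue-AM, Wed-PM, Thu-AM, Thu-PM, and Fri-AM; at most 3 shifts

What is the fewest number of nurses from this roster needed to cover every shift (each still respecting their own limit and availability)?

3

8 slots to fill and no one can take more than 4, so at least ⌈8/4⌉ = 2 nurses are needed.
No set of 2 nurses can cover every shift (each such set leaves at least one shift with no one available or exceeds a cap).
Farahani, Dana, and Pham alone can cover everything: Tue-AM→Dana, Tue-PM→Farahani, Wed-AM→Farahani, Wed-PM→Farahani, Thu-AM→Pham, Thu-PM→Dana, Fri-AM→Farahani, Fri-PM→Dana.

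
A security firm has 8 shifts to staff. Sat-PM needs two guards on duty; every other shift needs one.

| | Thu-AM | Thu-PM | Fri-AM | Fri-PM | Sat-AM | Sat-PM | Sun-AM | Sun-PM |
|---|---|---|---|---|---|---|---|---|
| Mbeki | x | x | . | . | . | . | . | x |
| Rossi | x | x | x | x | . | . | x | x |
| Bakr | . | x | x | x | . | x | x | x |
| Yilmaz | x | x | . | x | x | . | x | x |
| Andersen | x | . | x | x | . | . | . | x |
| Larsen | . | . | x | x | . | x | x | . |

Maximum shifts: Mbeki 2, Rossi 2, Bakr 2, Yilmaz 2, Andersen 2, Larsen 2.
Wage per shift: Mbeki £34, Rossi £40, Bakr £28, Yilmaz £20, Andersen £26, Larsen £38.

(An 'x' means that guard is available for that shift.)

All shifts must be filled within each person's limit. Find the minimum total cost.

Sat-AM can only be covered by Yilmaz, so that assignment is forced.
Sat-PM can only be covered by Bakr and Larsen, so that assignment is forced.
Picking the cheapest available guard for each shift independently would cost £212, but that ignores the shift limits.
An optimal schedule: Thu-AM→Yilmaz, Thu-PM→Mbeki, Fri-AM→Andersen, Fri-PM→Andersen, Sat-AM→Yilmaz, Sat-PM→Bakr+Larsen, Sun-AM→Bakr, Sun-PM→Mbeki.
Total: 20 + 34 + 26 + 26 + 20 + 28 + 38 + 28 + 34 = £254.

£254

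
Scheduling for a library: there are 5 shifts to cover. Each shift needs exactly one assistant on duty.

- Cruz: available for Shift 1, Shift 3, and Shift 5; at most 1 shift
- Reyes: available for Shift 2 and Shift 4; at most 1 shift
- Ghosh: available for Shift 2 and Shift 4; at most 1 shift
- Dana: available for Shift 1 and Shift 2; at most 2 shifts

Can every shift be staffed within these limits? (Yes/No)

Total capacity is 5 and 5 slots are needed, so capacity alone doesn't rule it out.
Shifts {Shift 3, Shift 5} need 2 worker-slots in total, but the assistants available for any of those shifts (Cruz) can supply at most 1 among them. So no valid schedule exists.

No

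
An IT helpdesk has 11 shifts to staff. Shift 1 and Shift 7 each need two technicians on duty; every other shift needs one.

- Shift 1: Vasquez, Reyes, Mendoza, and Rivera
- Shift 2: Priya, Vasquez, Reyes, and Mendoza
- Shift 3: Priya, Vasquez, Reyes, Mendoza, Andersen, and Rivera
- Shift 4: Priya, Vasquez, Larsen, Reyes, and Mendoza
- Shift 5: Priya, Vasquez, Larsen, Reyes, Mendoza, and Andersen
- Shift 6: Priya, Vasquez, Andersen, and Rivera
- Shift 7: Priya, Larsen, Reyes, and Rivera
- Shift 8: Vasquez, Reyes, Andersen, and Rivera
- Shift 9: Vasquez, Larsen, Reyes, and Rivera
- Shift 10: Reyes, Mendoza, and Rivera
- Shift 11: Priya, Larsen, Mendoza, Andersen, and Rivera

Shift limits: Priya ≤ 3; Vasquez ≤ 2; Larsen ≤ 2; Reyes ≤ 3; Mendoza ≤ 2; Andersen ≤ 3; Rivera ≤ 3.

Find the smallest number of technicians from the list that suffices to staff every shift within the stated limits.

5

13 slots to fill and no one can take more than 3, so at least ⌈13/3⌉ = 5 technicians are needed.
Priya, Vasquez, Larsen, Reyes, and Andersen alone can cover everything: Shift 1→Vasquez+Reyes, Shift 2→Priya, Shift 3→Andersen, Shift 4→Reyes, Shift 5→Andersen, Shift 6→Priya, Shift 7→Priya+Larsen, Shift 8→Vasquez, Shift 9→Larsen, Shift 10→Reyes, Shift 11→Andersen.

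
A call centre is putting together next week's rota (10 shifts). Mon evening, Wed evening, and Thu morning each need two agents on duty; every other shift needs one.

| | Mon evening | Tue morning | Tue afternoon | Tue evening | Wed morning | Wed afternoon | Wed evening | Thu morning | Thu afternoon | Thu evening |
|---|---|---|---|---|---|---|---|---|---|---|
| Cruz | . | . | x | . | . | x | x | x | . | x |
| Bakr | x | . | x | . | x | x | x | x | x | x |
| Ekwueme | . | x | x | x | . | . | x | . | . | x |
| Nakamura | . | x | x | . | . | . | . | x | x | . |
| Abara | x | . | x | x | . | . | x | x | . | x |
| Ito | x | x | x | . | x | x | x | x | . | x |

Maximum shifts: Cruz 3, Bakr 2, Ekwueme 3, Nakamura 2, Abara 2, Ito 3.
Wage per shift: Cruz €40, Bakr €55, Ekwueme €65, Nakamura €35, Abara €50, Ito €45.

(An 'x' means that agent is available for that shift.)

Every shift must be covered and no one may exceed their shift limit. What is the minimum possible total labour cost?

Picking the cheapest available agent for each shift independently would cost €535, but that ignores the shift limits.
An optimal schedule: Mon evening→Ito+Abara, Tue morning→Nakamura, Tue afternoon→Cruz, Tue evening→Abara, Wed morning→Ito, Wed afternoon→Cruz, Wed evening→Bakr+Ekwueme, Thu morning→Ito+Bakr, Thu afternoon→Nakamura, Thu evening→Cruz.
Total: 45 + 50 + 35 + 40 + 50 + 45 + 40 + 55 + 65 + 45 + 55 + 35 + 40 = €600.

€600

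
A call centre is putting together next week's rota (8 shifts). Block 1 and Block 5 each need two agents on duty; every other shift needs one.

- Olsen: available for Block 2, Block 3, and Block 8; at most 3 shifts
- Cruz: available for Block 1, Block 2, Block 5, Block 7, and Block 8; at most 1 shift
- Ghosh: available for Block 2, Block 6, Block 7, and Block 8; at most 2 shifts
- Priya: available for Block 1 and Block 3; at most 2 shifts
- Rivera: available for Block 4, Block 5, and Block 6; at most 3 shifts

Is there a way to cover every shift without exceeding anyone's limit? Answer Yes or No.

Total capacity is 11 and 10 slots are needed, so capacity alone doesn't rule it out.
Shifts {Block 1, Block 5} need 4 worker-slots in total, but the agents available for any of those shifts (Cruz, Priya, and Rivera) can supply at most 3 among them. So no valid schedule exists.

No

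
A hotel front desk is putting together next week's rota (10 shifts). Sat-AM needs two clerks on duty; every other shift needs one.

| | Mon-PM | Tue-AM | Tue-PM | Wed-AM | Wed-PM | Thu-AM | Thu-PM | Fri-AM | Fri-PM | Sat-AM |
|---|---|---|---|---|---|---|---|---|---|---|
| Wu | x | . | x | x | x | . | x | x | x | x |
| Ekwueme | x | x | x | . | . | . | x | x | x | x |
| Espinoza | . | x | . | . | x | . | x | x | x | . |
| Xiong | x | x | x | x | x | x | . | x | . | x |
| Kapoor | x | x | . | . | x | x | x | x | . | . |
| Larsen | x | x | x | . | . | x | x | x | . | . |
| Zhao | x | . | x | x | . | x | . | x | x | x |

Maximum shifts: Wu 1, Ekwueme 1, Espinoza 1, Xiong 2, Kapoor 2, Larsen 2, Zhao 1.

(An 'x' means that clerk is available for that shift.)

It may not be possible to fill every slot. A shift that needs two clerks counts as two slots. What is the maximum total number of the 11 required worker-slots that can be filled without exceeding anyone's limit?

Total capacity across all clerks is 1+1+1+2+2+2+1 = 10, and 11 slots are needed, so at most 10 can be filled.
An assignment achieving 10: Mon-PM→Larsen, Tue-AM→Kapoor, Tue-PM→Larsen, Wed-AM→Wu, Wed-PM→Espinoza, Thu-AM→Xiong, Thu-PM→Kapoor, Fri-PM→Ekwueme, Sat-AM→Xiong+Zhao.
Loads: Wu 1/1, Ekwueme 1/1, Espinoza 1/1, Xiong 2/2, Kapoor 2/2, Larsen 2/2, Zhao 1/1.

10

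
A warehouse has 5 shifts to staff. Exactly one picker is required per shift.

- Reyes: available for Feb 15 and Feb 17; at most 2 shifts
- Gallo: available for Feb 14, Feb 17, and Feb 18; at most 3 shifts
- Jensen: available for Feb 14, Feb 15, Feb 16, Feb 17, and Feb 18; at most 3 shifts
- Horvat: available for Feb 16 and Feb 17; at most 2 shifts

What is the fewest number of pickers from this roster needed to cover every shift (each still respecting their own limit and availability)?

2

5 slots to fill and no one can take more than 3, so at least ⌈5/3⌉ = 2 pickers are needed.
Reyes and Jensen alone can cover everything: Feb 14→Jensen, Feb 15→Reyes, Feb 16→Jensen, Feb 17→Reyes, Feb 18→Jensen.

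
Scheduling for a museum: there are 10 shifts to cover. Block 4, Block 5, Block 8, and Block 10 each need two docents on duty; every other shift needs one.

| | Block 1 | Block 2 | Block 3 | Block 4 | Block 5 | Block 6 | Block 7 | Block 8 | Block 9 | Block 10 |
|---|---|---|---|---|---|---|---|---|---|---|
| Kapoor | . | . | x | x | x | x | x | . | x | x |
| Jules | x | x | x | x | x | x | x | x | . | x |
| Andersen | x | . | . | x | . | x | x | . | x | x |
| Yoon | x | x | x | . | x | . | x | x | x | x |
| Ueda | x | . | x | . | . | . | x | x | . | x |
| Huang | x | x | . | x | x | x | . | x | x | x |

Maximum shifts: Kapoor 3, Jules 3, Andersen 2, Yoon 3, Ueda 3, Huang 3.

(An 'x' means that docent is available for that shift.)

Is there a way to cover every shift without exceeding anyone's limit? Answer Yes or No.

Yes

One valid schedule: Block 1→Jules, Block 2→Jules, Block 3→Kapoor, Block 4→Andersen+Huang, Block 5→Yoon+Huang, Block 6→Kapoor, Block 7→Jules, Block 8→Yoon+Ueda, Block 9→Kapoor, Block 10→Andersen+Yoon.
Loads: Kapoor 3/3, Jules 3/3, Andersen 2/2, Yoon 3/3, Ueda 1/3, Huang 2/3 — all within limits.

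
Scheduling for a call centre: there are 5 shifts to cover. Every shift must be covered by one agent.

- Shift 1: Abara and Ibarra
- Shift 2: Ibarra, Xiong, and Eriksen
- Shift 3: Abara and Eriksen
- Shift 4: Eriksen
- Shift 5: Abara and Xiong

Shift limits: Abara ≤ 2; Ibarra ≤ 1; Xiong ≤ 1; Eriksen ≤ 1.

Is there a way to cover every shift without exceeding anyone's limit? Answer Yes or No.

Yes

Shift 4 can only be covered by Eriksen, so that assignment is forced.
One valid schedule: Shift 1→Abara, Shift 2→Ibarra, Shift 3→Abara, Shift 4→Eriksen, Shift 5→Xiong.
Loads: Abara 2/2, Ibarra 1/1, Xiong 1/1, Eriksen 1/1 — all within limits.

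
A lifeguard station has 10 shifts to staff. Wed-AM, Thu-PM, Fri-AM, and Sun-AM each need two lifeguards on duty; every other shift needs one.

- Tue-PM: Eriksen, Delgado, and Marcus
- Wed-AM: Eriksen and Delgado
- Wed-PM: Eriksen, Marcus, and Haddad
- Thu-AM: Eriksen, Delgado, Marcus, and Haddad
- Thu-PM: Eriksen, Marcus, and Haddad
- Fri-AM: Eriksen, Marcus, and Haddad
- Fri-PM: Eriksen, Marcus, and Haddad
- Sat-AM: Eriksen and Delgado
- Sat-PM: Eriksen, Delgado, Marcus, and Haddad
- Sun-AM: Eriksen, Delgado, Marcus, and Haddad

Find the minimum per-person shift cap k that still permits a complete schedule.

With 4 lifeguards and 14 worker-slots to fill, someone must work at least ⌈14/4⌉ = 4 shifts, so k ≥ 4.
k = 4 works: Tue-PM→Eriksen, Wed-AM→Eriksen+Delgado, Wed-PM→Eriksen, Thu-AM→Delgado, Thu-PM→Marcus+Haddad, Fri-AM→Marcus+Haddad, Fri-PM→Marcus, Sat-AM→Eriksen, Sat-PM→Delgado, Sun-AM→Delgado+Marcus.
Loads: Eriksen 4, Delgado 4, Marcus 4, Haddad 2 — all ≤ 4.

4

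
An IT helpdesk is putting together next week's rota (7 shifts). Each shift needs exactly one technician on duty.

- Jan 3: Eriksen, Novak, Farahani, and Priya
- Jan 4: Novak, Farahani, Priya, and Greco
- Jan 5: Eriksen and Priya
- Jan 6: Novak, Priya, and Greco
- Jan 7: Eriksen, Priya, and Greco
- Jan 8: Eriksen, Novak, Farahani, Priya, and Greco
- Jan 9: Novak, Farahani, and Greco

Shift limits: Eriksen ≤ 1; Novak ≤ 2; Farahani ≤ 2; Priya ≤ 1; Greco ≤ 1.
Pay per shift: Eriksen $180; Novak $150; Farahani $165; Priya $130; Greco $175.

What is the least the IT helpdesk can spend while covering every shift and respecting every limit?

$1115

Picking the cheapest available technician for each shift independently would cost $930, but that ignores the shift limits.
An optimal schedule: Jan 3→Farahani, Jan 4→Farahani, Jan 5→Eriksen, Jan 6→Novak, Jan 7→Priya, Jan 8→Greco, Jan 9→Novak.
Total: 165 + 165 + 180 + 150 + 130 + 175 + 150 = $1115.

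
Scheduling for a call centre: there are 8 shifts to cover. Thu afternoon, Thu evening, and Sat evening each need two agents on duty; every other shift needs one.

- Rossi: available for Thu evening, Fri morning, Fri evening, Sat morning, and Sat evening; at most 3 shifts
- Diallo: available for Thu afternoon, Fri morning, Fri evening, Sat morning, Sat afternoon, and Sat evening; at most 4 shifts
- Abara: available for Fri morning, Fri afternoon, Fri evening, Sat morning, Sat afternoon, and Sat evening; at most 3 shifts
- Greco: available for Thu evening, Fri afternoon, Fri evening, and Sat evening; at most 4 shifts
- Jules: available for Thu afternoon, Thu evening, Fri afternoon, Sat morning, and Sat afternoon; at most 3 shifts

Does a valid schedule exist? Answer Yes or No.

Yes

Thu afternoon can only be covered by Diallo and Jules, so that assignment is forced.
One valid schedule: Thu afternoon→Diallo+Jules, Thu evening→Rossi+Greco, Fri morning→Rossi, Fri afternoon→Abara, Fri evening→Rossi, Sat morning→Diallo, Sat afternoon→Diallo, Sat evening→Diallo+Abara.
Loads: Rossi 3/3, Diallo 4/4, Abara 2/3, Greco 1/4, Jules 1/3 — all within limits.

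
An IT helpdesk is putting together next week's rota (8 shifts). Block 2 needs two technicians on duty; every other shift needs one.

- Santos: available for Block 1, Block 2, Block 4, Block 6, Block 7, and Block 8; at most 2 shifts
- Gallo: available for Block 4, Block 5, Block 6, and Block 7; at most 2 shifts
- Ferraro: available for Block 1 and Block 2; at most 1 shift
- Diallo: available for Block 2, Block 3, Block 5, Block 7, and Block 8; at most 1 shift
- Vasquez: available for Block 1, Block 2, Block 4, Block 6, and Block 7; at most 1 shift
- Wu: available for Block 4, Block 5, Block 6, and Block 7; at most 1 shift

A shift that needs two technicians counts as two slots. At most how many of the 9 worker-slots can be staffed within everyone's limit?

8

Total capacity across all technicians is 2+2+1+1+1+1 = 8, and 9 slots are needed, so at most 8 can be filled.
An assignment achieving 8: Block 1→Santos, Block 2→Ferraro+Vasquez, Block 3→Diallo, Block 4→Gallo, Block 5→Gallo, Block 6→Wu, Block 8→Santos.
Loads: Santos 2/2, Gallo 2/2, Ferraro 1/1, Diallo 1/1, Vasquez 1/1, Wu 1/1.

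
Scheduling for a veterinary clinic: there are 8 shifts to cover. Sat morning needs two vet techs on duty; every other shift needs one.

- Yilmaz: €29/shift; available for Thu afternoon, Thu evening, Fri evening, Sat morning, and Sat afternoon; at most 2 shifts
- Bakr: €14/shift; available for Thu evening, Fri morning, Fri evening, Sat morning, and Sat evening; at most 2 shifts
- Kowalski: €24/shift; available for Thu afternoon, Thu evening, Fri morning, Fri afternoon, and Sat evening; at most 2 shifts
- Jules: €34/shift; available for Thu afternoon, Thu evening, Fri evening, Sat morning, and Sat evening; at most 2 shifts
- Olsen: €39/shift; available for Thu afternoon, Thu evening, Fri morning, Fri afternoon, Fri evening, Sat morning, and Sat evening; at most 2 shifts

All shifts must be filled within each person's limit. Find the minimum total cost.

€241

Sat afternoon can only be covered by Yilmaz, so that assignment is forced.
Picking the cheapest available vet tech for each shift independently would cost €176, but that ignores the shift limits.
An optimal schedule: Thu afternoon→Yilmaz, Thu evening→Jules, Fri morning→Bakr, Fri afternoon→Kowalski, Fri evening→Bakr, Sat morning→Jules+Olsen, Sat afternoon→Yilmaz, Sat evening→Kowalski.
Total: 29 + 34 + 14 + 24 + 14 + 34 + 39 + 29 + 24 = €241.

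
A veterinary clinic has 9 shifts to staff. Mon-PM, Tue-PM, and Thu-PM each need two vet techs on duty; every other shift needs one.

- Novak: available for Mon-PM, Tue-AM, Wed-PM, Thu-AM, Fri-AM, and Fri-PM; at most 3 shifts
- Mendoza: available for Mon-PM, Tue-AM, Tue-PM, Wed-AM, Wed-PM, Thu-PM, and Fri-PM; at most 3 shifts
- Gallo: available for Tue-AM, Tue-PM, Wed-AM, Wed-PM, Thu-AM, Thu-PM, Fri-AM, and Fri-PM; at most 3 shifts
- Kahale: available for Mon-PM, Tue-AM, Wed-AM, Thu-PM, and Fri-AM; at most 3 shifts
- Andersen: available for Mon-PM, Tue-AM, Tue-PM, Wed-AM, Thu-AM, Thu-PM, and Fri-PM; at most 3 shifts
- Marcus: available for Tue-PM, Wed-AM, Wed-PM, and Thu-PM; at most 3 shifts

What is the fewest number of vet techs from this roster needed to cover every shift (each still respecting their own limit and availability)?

4

12 slots to fill and no one can take more than 3, so at least ⌈12/3⌉ = 4 vet techs are needed.
Novak, Mendoza, Gallo, and Kahale alone can cover everything: Mon-PM→Novak+Mendoza, Tue-AM→Kahale, Tue-PM→Mendoza+Gallo, Wed-AM→Mendoza, Wed-PM→Novak, Thu-AM→Novak, Thu-PM→Gallo+Kahale, Fri-AM→Kahale, Fri-PM→Gallo.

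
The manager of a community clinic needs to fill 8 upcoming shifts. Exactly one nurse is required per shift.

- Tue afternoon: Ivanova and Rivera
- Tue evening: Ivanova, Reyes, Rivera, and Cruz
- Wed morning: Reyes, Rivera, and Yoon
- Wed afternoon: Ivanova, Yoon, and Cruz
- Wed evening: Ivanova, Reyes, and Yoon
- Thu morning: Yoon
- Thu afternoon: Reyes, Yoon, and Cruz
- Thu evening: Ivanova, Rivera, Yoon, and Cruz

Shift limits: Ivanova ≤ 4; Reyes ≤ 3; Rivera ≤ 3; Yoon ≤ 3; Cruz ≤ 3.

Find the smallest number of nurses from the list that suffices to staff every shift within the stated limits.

8 slots to fill and no one can take more than 4, so at least ⌈8/4⌉ = 2 nurses are needed.
Any 2 nurses together have capacity at most 4+3 = 7 < 8 slots, so 2 can never suffice.
Ivanova, Reyes, and Yoon alone can cover everything: Tue afternoon→Ivanova, Tue evening→Ivanova, Wed morning→Reyes, Wed afternoon→Ivanova, Wed evening→Reyes, Thu morning→Yoon, Thu afternoon→Reyes, Thu evening→Ivanova.

3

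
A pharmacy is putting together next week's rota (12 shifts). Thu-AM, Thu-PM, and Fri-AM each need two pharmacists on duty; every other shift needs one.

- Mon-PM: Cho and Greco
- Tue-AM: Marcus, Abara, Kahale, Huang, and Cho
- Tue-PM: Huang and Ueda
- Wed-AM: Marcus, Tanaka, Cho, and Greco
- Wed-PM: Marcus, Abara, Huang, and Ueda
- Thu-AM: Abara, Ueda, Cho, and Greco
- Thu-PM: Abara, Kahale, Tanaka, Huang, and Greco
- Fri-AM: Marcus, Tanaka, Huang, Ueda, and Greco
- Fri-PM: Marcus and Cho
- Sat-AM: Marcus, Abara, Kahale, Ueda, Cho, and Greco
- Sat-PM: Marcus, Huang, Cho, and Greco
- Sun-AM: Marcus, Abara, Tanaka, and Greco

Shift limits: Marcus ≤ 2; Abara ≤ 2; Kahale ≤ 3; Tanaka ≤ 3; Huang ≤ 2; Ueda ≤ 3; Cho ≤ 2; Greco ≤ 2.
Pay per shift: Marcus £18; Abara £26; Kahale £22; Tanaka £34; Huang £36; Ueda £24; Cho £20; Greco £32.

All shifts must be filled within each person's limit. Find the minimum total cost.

Picking the cheapest available pharmacist for each shift independently would cost £304, but that ignores the shift limits.
An optimal schedule: Mon-PM→Cho, Tue-AM→Kahale, Tue-PM→Ueda, Wed-AM→Marcus, Wed-PM→Ueda, Thu-AM→Ueda+Abara, Thu-PM→Kahale+Greco, Fri-AM→Greco+Tanaka, Fri-PM→Marcus, Sat-AM→Kahale, Sat-PM→Cho, Sun-AM→Abara.
Total: 20 + 22 + 24 + 18 + 24 + 24 + 26 + 22 + 32 + 32 + 34 + 18 + 22 + 20 + 26 = £364.

£364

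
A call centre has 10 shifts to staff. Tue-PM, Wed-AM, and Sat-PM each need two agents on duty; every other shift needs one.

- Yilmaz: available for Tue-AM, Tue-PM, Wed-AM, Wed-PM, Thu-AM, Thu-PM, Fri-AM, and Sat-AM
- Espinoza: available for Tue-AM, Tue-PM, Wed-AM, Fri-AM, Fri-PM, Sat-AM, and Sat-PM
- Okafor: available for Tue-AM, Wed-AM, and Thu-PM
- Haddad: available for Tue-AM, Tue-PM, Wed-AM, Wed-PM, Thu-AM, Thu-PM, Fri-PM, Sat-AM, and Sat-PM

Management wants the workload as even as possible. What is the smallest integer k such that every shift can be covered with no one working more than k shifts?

4

With 4 agents and 13 worker-slots to fill, someone must work at least ⌈13/4⌉ = 4 shifts, so k ≥ 4.
k = 4 works: Tue-AM→Okafor, Tue-PM→Yilmaz+Espinoza, Wed-AM→Okafor+Haddad, Wed-PM→Yilmaz, Thu-AM→Yilmaz, Thu-PM→Okafor, Fri-AM→Yilmaz, Fri-PM→Espinoza, Sat-AM→Espinoza, Sat-PM→Espinoza+Haddad.
Loads: Yilmaz 4, Espinoza 4, Okafor 3, Haddad 2 — all ≤ 4.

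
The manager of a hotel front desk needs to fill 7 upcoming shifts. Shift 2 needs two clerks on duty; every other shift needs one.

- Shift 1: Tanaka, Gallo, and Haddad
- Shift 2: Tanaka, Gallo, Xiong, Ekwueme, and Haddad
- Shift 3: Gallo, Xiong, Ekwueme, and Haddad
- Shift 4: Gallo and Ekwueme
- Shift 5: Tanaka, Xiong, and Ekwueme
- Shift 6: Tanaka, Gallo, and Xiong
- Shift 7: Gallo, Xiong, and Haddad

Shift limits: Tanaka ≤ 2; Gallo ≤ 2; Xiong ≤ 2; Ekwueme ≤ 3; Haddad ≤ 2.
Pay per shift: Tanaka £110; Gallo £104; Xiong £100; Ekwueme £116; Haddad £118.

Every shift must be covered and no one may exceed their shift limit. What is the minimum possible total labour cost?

Picking the cheapest available clerk for each shift independently would cost £812, but that ignores the shift limits.
An optimal schedule: Shift 1→Gallo, Shift 2→Tanaka+Ekwueme, Shift 3→Ekwueme, Shift 4→Gallo, Shift 5→Xiong, Shift 6→Tanaka, Shift 7→Xiong.
Total: 104 + 110 + 116 + 116 + 104 + 100 + 110 + 100 = £860.

£860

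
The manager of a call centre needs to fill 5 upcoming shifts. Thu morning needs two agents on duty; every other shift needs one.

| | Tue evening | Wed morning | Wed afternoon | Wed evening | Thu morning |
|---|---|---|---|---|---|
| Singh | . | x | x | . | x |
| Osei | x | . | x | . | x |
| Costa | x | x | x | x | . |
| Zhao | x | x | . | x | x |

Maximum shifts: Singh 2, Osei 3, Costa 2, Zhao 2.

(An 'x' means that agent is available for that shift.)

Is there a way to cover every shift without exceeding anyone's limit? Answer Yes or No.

One valid schedule: Tue evening→Osei, Wed morning→Singh, Wed afternoon→Singh, Wed evening→Costa, Thu morning→Osei+Zhao.
Loads: Singh 2/2, Osei 2/3, Costa 1/2, Zhao 1/2 — all within limits.

Yes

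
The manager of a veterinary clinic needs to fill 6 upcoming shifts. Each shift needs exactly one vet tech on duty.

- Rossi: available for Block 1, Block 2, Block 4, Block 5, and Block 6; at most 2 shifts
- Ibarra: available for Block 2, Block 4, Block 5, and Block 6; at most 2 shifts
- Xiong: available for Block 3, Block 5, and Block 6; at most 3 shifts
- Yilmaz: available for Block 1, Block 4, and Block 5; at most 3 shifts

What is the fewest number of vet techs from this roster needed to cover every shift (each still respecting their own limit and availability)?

6 slots to fill and no one can take more than 3, so at least ⌈6/3⌉ = 2 vet techs are needed.
No set of 2 vet techs can cover every shift (each such set leaves at least one shift with no one available or exceeds a cap).
Rossi, Ibarra, and Xiong alone can cover everything: Block 1→Rossi, Block 2→Rossi, Block 3→Xiong, Block 4→Ibarra, Block 5→Ibarra, Block 6→Xiong.

3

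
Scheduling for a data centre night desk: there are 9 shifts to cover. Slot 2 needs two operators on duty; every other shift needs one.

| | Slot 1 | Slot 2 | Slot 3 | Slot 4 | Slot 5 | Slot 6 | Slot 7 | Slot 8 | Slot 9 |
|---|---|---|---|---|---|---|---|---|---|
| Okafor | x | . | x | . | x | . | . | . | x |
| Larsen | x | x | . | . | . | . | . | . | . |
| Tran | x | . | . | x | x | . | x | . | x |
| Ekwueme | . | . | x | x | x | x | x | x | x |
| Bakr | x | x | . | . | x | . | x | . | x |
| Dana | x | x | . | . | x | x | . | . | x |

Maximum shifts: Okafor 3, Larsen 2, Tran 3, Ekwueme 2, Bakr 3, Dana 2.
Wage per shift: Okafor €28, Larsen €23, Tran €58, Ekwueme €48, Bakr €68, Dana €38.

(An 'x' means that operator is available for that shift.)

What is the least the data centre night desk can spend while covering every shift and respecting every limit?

Slot 8 can only be covered by Ekwueme, so that assignment is forced.
Picking the cheapest available operator for each shift independently would cost €350, but that ignores the shift limits.
An optimal schedule: Slot 1→Larsen, Slot 2→Larsen+Dana, Slot 3→Okafor, Slot 4→Ekwueme, Slot 5→Okafor, Slot 6→Dana, Slot 7→Tran, Slot 8→Ekwueme, Slot 9→Okafor.
Total: 23 + 23 + 38 + 28 + 48 + 28 + 38 + 58 + 48 + 28 = €360.

€360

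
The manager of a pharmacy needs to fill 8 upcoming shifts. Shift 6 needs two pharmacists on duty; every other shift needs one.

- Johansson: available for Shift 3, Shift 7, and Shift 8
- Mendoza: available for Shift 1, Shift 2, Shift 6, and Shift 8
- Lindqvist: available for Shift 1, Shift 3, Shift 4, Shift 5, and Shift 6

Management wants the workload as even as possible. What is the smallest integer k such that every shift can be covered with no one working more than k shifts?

With 3 pharmacists and 9 worker-slots to fill, someone must work at least ⌈9/3⌉ = 3 shifts, so k ≥ 3.
k = 3 works: Shift 1→Mendoza, Shift 2→Mendoza, Shift 3→Johansson, Shift 4→Lindqvist, Shift 5→Lindqvist, Shift 6→Mendoza+Lindqvist, Shift 7→Johansson, Shift 8→Johansson.
Loads: Johansson 3, Mendoza 3, Lindqvist 3 — all ≤ 3.

3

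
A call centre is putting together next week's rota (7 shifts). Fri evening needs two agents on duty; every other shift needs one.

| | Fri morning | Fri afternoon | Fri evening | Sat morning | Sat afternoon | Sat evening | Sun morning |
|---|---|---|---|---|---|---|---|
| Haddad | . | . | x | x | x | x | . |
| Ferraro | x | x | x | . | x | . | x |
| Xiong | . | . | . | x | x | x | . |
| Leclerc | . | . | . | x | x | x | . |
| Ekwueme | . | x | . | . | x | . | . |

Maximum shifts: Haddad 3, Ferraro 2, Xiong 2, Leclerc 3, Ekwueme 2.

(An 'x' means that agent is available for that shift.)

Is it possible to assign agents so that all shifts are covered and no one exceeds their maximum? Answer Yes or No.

Total capacity is 12 and 8 slots are needed, so capacity alone doesn't rule it out.
Shifts {Fri morning, Fri evening, Sun morning} need 4 worker-slots in total, but the agents available for any of those shifts (Haddad and Ferraro) can supply at most 3 among them. So no valid schedule exists.

No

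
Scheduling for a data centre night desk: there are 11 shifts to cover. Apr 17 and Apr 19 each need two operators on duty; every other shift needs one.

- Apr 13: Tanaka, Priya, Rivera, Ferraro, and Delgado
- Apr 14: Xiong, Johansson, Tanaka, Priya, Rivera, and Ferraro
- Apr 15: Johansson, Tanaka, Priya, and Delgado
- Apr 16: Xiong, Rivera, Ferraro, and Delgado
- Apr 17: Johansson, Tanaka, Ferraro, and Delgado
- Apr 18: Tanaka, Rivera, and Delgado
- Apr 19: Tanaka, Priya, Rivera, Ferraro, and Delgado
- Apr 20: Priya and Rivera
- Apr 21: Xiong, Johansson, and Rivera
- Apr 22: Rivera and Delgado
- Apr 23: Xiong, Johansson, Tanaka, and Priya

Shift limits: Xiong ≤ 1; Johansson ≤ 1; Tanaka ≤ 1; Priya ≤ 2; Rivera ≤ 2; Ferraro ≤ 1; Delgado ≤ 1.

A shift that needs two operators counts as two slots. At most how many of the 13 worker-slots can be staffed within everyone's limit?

Total capacity across all operators is 1+1+1+2+2+1+1 = 9, and 13 slots are needed, so at most 9 can be filled.
An assignment achieving 9: Apr 15→Johansson, Apr 16→Rivera, Apr 17→Ferraro+Delgado, Apr 18→Tanaka, Apr 20→Priya, Apr 21→Xiong, Apr 22→Rivera, Apr 23→Priya.
Loads: Xiong 1/1, Johansson 1/1, Tanaka 1/1, Priya 2/2, Rivera 2/2, Ferraro 1/1, Delgado 1/1.

9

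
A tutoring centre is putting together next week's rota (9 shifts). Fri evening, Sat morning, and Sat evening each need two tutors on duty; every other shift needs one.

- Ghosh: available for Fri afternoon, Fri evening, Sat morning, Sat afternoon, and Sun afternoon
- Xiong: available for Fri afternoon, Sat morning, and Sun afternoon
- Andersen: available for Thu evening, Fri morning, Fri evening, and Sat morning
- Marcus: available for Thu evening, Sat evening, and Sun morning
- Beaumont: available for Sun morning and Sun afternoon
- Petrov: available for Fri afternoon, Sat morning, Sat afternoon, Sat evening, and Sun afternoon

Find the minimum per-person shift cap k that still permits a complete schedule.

With 6 tutors and 12 worker-slots to fill, someone must work at least ⌈12/6⌉ = 2 shifts, so k ≥ 2.
k = 2 works: Thu evening→Marcus, Fri morning→Andersen, Fri afternoon→Xiong, Fri evening→Ghosh+Andersen, Sat morning→Xiong+Petrov, Sat afternoon→Ghosh, Sat evening→Marcus+Petrov, Sun morning→Beaumont, Sun afternoon→Beaumont.
Loads: Ghosh 2, Xiong 2, Andersen 2, Marcus 2, Beaumont 2, Petrov 2 — all ≤ 2.

2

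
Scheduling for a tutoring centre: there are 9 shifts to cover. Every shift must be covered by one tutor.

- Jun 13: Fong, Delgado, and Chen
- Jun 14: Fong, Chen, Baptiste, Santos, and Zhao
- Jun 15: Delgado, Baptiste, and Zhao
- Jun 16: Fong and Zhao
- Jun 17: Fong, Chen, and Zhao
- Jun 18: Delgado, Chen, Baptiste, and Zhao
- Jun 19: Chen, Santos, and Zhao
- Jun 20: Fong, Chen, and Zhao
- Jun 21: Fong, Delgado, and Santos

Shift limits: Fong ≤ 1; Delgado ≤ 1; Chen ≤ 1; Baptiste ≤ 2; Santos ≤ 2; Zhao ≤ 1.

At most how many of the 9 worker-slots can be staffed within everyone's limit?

8

Total capacity across all tutors is 1+1+1+2+2+1 = 8, and 9 slots are needed, so at most 8 can be filled.
An assignment achieving 8: Jun 13→Delgado, Jun 15→Baptiste, Jun 16→Fong, Jun 17→Chen, Jun 18→Baptiste, Jun 19→Santos, Jun 20→Zhao, Jun 21→Santos.
Loads: Fong 1/1, Delgado 1/1, Chen 1/1, Baptiste 2/2, Santos 2/2, Zhao 1/1.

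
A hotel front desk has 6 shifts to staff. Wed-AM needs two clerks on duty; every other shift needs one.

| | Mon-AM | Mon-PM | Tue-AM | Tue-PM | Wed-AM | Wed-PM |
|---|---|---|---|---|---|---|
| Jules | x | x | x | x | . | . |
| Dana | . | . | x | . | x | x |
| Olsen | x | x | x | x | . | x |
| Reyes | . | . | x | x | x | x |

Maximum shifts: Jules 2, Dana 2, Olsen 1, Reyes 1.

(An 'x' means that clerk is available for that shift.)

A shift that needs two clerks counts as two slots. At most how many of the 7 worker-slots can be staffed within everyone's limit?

6

Total capacity across all clerks is 2+2+1+1 = 6, and 7 slots are needed, so at most 6 can be filled.
An assignment achieving 6: Mon-AM→Jules, Mon-PM→Jules, Tue-PM→Olsen, Wed-AM→Dana+Reyes, Wed-PM→Dana.
Loads: Jules 2/2, Dana 2/2, Olsen 1/1, Reyes 1/1.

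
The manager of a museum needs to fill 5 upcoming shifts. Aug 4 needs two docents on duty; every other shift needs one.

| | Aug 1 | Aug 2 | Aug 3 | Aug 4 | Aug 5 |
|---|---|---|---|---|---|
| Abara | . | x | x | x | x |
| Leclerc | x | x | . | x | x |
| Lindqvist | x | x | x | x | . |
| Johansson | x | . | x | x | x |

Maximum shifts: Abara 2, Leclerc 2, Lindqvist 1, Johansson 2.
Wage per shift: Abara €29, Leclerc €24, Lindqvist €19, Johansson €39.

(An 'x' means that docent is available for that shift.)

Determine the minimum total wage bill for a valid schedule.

Picking the cheapest available docent for each shift independently would cost €124, but that ignores the shift limits.
An optimal schedule: Aug 1→Leclerc, Aug 2→Abara, Aug 3→Abara, Aug 4→Lindqvist+Johansson, Aug 5→Leclerc.
Total: 24 + 29 + 29 + 19 + 39 + 24 = €164.

€164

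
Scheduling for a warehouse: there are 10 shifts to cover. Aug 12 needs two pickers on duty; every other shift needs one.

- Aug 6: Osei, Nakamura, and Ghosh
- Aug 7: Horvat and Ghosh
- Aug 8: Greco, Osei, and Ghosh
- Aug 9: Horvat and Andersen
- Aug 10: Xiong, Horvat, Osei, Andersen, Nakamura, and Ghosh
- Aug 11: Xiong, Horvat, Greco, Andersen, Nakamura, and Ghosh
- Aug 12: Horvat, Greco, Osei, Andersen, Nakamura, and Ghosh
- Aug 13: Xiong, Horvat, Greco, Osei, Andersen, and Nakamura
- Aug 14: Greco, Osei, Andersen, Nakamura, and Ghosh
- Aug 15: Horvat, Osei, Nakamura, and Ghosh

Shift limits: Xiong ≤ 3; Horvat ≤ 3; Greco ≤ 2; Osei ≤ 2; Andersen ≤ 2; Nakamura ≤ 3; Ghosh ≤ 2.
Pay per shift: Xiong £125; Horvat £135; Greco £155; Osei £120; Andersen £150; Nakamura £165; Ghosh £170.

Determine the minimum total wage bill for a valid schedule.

£1475

Picking the cheapest available picker for each shift independently would cost £1370, but that ignores the shift limits.
An optimal schedule: Aug 6→Osei, Aug 7→Horvat, Aug 8→Osei, Aug 9→Horvat, Aug 10→Xiong, Aug 11→Xiong, Aug 12→Andersen+Greco, Aug 13→Xiong, Aug 14→Andersen, Aug 15→Horvat.
Total: 120 + 135 + 120 + 135 + 125 + 125 + 150 + 155 + 125 + 150 + 135 = £1475.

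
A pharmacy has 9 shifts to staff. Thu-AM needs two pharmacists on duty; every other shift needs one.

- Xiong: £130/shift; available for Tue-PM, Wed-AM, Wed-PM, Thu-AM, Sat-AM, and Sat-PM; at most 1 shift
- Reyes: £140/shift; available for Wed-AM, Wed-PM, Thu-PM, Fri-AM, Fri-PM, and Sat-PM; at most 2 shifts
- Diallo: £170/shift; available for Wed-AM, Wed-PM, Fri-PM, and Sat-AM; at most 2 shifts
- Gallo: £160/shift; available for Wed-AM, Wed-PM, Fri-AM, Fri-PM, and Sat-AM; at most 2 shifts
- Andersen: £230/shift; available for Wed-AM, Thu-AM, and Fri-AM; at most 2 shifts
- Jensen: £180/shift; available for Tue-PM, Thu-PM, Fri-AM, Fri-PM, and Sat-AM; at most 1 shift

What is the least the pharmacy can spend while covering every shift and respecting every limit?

Thu-AM can only be covered by Xiong and Andersen, so that assignment is forced.
Picking the cheapest available pharmacist for each shift independently would cost £1430, but that ignores the shift limits.
An optimal schedule: Tue-PM→Jensen, Wed-AM→Andersen, Wed-PM→Diallo, Thu-AM→Xiong+Andersen, Thu-PM→Reyes, Fri-AM→Gallo, Fri-PM→Diallo, Sat-AM→Gallo, Sat-PM→Reyes.
Total: 180 + 230 + 170 + 130 + 230 + 140 + 160 + 170 + 160 + 140 = £1710.

£1710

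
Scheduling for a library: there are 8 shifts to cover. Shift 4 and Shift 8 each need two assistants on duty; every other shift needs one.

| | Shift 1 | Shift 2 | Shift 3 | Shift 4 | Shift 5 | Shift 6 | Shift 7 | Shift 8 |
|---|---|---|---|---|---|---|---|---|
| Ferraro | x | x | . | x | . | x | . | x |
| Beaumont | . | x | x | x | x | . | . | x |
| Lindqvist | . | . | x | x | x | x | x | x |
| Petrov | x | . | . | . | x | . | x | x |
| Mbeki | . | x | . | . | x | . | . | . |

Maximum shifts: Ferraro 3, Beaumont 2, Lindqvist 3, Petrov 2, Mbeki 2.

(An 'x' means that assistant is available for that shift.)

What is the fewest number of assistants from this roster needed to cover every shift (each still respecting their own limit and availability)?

10 slots to fill and no one can take more than 3, so at least ⌈10/3⌉ = 4 assistants are needed.
Ferraro, Beaumont, Lindqvist, and Petrov alone can cover everything: Shift 1→Ferraro, Shift 2→Ferraro, Shift 3→Beaumont, Shift 4→Beaumont+Lindqvist, Shift 5→Petrov, Shift 6→Ferraro, Shift 7→Lindqvist, Shift 8→Lindqvist+Petrov.

4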